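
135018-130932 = 4086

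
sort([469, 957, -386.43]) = [-386.43, 469, 957]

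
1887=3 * 629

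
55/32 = 1+23/32 ≈ 1.72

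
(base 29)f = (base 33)f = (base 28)f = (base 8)17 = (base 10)15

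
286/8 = 35 + 3/4 = 35.75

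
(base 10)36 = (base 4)210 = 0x24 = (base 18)20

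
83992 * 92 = 7727264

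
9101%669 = 404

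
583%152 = 127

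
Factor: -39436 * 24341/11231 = -1 * 2^2 * 11^(-1) * 101^1 * 241^1 * 1021^(-1) * 9859^1 = -959911676/11231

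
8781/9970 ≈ 0.881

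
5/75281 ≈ 0.0000664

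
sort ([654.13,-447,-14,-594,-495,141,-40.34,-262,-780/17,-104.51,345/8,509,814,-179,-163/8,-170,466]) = [-594,-495,-447,-262,-179,-170,-104.51,-780/17,-40.34,-163/8,-14,345/8,141,466,509,654.13,814]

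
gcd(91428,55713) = 3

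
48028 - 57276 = -9248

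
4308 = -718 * (-6)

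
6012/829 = 7 + 209/829 ≈ 7.25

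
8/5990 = 4/2995 ≈ 0.00134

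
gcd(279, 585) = 9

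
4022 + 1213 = 5235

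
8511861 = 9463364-951503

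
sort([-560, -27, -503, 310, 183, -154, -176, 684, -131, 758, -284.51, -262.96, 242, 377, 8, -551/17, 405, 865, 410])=[-560, -503, -284.51, -262.96, -176, -154, -131, -551/17, -27, 8, 183, 242, 310, 377, 405, 410, 684, 758, 865]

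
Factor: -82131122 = -1*2^1*1709^1*24029^1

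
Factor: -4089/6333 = -1*29^1*47^1*2111^(-1) = -1363/2111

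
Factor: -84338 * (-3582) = 2^2 * 3^2 * 199^1 * 42169^1 = 302098716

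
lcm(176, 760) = 16720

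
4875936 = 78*62512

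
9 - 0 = 9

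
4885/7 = 697 + 6/7 ≈ 697.86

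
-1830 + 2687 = 857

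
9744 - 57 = 9687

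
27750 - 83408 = -55658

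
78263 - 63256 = 15007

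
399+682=1081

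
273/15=18 + 1/5=18.20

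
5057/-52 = -97 - 1/4 = -97.25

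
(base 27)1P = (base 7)103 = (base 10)52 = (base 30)1M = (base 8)64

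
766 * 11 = 8426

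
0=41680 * 0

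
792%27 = 9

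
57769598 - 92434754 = -34665156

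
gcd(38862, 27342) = 18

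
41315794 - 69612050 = -28296256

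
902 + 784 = 1686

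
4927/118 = 41 + 89/118 ≈ 41.75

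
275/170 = 55/34≈1.62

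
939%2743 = 939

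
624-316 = 308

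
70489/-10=-7048-9/10=-7048.90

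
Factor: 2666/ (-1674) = -1 * 3^ (-3) * 43^1 = -43/27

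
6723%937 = 164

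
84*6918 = 581112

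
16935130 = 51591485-34656355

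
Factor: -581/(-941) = 7^1*83^1*941^(-1)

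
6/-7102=-3/3551 ≈ -0.000845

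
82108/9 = 9123+1/9 ≈ 9123.11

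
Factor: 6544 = 2^4*409^1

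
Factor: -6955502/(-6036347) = 2^1*113^(-1)*53419^(-1)*3477751^1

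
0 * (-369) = 0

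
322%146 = 30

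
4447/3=1482+1/3 ≈ 1482.33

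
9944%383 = 369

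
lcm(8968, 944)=17936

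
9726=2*4863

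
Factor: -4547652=-1*2^2*3^1*23^1*16477^1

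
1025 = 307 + 718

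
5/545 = 1/109 ≈ 0.00917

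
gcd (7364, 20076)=28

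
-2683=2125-4808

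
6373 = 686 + 5687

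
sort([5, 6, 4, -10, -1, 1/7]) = [-10, -1, 1/7, 4, 5, 6]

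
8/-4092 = -2/1023 ≈ -0.00196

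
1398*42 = 58716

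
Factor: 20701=127^1*163^1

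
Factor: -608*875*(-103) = 2^5*5^3*7^1*19^1*103^1 = 54796000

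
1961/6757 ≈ 0.290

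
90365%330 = 275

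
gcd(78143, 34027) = 1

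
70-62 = 8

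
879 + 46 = 925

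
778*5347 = 4159966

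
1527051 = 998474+528577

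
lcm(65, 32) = 2080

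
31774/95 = 334 + 44/95 ≈ 334.46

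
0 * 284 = 0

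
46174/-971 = -47 - 537/971 ≈ -47.55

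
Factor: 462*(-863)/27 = -1*2^1*3^(-2)*7^1*11^1*863^1 = -132902/9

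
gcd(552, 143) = 1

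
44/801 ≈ 0.0549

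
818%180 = 98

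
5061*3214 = 16266054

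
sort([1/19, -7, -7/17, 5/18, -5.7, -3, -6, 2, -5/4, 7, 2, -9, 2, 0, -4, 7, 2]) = [-9, -7, -6, -5.7, -4, -3, -5/4, -7/17, 0, 1/19, 5/18, 2, 2, 2, 2, 7, 7]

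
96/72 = 4/3 ≈ 1.33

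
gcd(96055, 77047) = 1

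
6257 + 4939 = 11196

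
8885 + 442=9327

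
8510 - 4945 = 3565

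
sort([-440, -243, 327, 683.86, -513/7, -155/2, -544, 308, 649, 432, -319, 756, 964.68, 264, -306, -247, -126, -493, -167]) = [-544, -493, -440, -319, -306, -247, -243, -167, -126, -155/2, -513/7, 264, 308, 327, 432, 649, 683.86, 756, 964.68]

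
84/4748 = 21/1187 ≈ 0.0177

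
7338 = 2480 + 4858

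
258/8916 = 43/1486 ≈ 0.0289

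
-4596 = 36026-40622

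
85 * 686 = 58310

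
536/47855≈0.0112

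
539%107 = 4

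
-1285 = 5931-7216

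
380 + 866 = 1246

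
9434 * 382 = 3603788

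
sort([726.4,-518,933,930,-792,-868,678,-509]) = [-868,-792,-518,-509,678,726.4,930,933]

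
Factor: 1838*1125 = 2^1*3^2*5^3*919^1 = 2067750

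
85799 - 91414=-5615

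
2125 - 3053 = -928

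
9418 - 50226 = -40808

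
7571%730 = 271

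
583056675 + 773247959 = 1356304634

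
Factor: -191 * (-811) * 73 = 73^1 * 191^1 * 811^1 = 11307773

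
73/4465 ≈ 0.0163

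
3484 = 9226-5742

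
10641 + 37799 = 48440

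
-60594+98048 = 37454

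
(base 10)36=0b100100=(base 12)30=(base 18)20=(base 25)1b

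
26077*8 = 208616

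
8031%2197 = 1440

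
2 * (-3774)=-7548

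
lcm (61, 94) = 5734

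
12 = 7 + 5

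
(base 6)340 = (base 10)132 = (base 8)204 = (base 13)a2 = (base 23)5h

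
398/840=199/420 ≈ 0.474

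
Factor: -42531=-1*3^1*14177^1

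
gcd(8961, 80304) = 3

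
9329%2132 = 801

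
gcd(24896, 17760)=32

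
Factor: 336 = 2^4 * 3^1 * 7^1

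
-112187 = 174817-287004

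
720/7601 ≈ 0.0947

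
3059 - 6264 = -3205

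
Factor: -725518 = -1 * 2^1 * 362759^1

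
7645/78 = 98 + 1/78 ≈ 98.01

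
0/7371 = 0 = 0.00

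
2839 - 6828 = -3989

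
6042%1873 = 423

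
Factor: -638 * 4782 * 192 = -1 * 2^8 * 3^2 * 11^1 * 29^1 * 797^1 = -585775872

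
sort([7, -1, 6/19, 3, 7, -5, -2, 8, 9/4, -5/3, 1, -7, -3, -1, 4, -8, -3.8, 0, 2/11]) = [-8, -7, -5, -3.8, -3, -2, -5/3, -1, -1, 0, 2/11, 6/19, 1, 9/4, 3, 4, 7, 7, 8]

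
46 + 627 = 673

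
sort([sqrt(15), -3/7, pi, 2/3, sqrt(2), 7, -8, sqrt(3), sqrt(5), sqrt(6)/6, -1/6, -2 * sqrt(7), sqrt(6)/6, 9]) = [-8, -2 * sqrt(7), -3/7, -1/6, sqrt(6)/6, sqrt(6)/6, 2/3, sqrt(2), sqrt(3), sqrt(5), pi, sqrt(15), 7, 9]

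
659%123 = 44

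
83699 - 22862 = 60837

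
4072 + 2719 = 6791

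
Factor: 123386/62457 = 2^1*3^(-1)*17^1*19^1*109^(-1) = 646/327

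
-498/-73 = 6 + 60/73 ≈ 6.82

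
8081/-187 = -43 - 40/187 ≈ -43.21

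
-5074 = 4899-9973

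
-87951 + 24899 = -63052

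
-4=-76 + 72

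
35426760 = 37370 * 948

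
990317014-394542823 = 595774191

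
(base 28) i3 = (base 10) 507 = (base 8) 773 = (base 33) fc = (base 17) 1ce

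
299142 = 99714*3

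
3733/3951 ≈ 0.945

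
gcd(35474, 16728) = 2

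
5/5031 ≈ 0.000994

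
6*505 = 3030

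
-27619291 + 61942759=34323468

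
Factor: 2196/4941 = 2^2*3^(-2) = 4/9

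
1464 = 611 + 853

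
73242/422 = 173 + 118/211 ≈ 173.56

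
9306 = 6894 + 2412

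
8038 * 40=321520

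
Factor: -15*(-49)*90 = 2^1*3^3*5^2*7^2 = 66150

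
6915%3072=771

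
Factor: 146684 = 2^2*36671^1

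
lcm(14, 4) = 28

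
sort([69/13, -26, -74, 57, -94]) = [-94, -74, -26, 69/13, 57]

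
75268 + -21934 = 53334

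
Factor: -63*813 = -1*3^3*7^1*271^1 = -51219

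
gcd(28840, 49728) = 56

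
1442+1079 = 2521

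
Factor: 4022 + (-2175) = 1847^1 = 1847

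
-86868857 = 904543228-991412085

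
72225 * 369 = 26651025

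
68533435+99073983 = 167607418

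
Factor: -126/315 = -1*2^1*5^(-1) = -2/5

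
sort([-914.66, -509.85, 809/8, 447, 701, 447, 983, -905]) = [-914.66, -905, -509.85, 809/8, 447, 447, 701, 983]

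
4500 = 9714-5214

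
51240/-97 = -528 - 24/97 ≈ -528.25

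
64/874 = 32/437 ≈ 0.0732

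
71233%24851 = 21531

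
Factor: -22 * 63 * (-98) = 2^2 * 3^2 * 7^3 * 11^1 = 135828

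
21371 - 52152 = -30781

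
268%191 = 77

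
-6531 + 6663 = 132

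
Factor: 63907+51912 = 11^1 * 10529^1 = 115819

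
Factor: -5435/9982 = -1*2^(-1)*5^1*7^(-1)*23^(-1)*31^(-1)*1087^1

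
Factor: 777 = 3^1*7^1*37^1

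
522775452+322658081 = 845433533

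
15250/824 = 18 + 209/412 ≈ 18.51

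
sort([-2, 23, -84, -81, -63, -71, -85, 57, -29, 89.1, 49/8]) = [-85, -84, -81, -71, -63, -29, -2, 49/8, 23, 57, 89.1]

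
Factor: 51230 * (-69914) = -1 * 2^2 * 5^1 * 13^1 * 47^1 * 109^1 * 2689^1 = -3581694220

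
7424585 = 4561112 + 2863473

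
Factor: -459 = -1*3^3*17^1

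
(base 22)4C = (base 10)100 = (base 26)3M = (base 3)10201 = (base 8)144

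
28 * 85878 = 2404584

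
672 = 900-228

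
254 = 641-387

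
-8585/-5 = 1717 = 1717.00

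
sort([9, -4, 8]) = [-4, 8, 9]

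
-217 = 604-821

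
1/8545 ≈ 0.000117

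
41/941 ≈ 0.0436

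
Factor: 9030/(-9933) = -1 * 2^1 * 5^1 * 11^(-1) = -10/11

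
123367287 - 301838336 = -178471049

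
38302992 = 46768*819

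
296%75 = 71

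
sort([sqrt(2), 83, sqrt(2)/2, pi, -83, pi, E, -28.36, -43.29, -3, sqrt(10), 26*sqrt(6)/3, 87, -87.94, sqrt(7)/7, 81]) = [-87.94, -83, -43.29, -28.36, -3, sqrt(7)/7, sqrt(2)/2, sqrt(2), E, pi, pi, sqrt(10), 26*sqrt(6)/3, 81, 83, 87]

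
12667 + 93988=106655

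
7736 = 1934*4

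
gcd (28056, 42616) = 56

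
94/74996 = 47/37498 ≈ 0.00125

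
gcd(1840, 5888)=368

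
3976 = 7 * 568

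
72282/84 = 1721/2 = 860.50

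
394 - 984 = -590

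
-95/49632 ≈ -0.00191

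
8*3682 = 29456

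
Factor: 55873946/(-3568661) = -1*2^1*19^1*23^1*1091^(-1)*3271^(-1)*63929^1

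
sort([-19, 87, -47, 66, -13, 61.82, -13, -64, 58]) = [-64, -47, -19, -13, -13, 58, 61.82, 66, 87]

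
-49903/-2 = 24951 + 1/2 = 24951.50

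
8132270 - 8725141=-592871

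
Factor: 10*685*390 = 2^2*3^1*5^3*13^1*137^1 = 2671500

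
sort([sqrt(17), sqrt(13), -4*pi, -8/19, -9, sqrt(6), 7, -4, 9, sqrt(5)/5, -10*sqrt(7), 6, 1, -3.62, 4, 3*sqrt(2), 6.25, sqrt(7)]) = [-10*sqrt(7), -4*pi, -9, -4, -3.62, -8/19, sqrt(5)/5, 1, sqrt(6), sqrt(7), sqrt(13), 4, sqrt(17), 3*sqrt(2), 6, 6.25, 7, 9]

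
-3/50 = -0.06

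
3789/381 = 1263/127 ≈ 9.94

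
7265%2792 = 1681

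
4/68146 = 2/34073 ≈ 0.0000587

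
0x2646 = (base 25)fgn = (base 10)9798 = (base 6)113210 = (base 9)14386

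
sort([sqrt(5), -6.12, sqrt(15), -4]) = [-6.12, -4, sqrt(5), sqrt(15)]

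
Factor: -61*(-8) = 2^3*61^1 = 488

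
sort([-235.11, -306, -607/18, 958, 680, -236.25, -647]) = [-647, -306, -236.25, -235.11, -607/18, 680, 958]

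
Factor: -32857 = -1*11^1*29^1*103^1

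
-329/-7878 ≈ 0.0418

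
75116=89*844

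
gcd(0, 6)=6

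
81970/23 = 3563 + 21/23≈3563.91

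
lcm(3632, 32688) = 32688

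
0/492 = 0 = 0.00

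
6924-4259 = 2665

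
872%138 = 44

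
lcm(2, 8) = 8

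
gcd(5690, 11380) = 5690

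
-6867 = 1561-8428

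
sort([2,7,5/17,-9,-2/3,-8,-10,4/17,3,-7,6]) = [-10,-9,-8,-7,-2/3,4/17,5/17,2,3,6,7]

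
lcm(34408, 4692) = 103224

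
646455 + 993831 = 1640286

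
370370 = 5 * 74074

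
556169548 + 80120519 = 636290067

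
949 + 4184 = 5133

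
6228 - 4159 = 2069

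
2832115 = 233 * 12155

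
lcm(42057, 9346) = 84114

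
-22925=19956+-42881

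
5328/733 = 7 + 197/733 ≈ 7.27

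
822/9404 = 411/4702 ≈ 0.0874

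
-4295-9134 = -13429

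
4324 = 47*92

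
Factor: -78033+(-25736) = -1*103769^1 = -103769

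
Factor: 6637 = 6637^1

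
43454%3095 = 124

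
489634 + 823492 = 1313126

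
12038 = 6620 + 5418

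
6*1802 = 10812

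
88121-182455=-94334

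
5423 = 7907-2484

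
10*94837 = 948370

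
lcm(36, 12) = 36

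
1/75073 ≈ 0.0000133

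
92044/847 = 108 + 568/847 ≈ 108.67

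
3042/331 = 9 + 63/331 ≈ 9.19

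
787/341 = 2 + 105/341 ≈ 2.31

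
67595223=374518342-306923119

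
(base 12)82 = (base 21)4e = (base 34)2u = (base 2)1100010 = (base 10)98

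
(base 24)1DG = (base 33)RD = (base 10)904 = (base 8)1610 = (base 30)104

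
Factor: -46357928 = -1*2^3*5794741^1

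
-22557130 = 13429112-35986242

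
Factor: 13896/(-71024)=-1 * 2^(-1) * 3^2 * 23^(-1)=-9/46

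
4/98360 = 1/24590 ≈ 0.0000407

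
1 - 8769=-8768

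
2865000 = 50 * 57300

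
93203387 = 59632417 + 33570970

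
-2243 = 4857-7100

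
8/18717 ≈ 0.000427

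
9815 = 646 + 9169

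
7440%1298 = 950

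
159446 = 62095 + 97351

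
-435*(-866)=376710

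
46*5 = 230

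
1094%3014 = 1094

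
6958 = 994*7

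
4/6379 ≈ 0.000627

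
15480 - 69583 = -54103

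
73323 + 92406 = 165729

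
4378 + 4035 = 8413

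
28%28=0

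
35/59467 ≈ 0.000589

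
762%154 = 146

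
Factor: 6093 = 3^2*677^1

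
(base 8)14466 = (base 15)1da4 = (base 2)1100100110110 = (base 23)c4e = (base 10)6454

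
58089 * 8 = 464712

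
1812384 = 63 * 28768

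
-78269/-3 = 26089 + 2/3 ≈ 26089.67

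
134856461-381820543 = -246964082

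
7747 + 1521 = 9268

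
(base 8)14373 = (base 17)1523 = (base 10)6395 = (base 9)8685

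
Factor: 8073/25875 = 3^1*5^ (-3)*13^1 = 39/125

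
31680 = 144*220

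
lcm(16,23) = 368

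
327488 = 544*602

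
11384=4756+6628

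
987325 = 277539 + 709786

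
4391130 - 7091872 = -2700742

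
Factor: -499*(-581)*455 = 5^1*7^2*13^1*83^1*499^1 = 131913145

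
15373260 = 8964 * 1715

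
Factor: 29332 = 2^2*7333^1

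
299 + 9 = 308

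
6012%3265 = 2747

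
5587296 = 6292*888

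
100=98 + 2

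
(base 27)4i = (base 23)5b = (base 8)176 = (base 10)126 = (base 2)1111110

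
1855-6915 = -5060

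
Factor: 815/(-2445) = -1 * 3^(-1) = -1/3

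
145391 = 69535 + 75856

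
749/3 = 249+2/3 ≈ 249.67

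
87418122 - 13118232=74299890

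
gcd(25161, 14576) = 1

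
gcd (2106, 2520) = 18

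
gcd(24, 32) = 8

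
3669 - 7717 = -4048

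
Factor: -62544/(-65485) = 2^4 * 3^1 * 5^(-1) * 7^(-1) * 1303^1 * 1871^(-1)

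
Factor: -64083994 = -1*2^1*13^1*2464769^1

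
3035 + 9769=12804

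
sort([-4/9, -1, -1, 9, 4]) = [-1, -1, -4/9, 4, 9]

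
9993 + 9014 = 19007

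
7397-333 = 7064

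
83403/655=127 + 218/655 ≈ 127.33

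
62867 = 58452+4415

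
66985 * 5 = 334925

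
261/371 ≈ 0.704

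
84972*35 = 2974020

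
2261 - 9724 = -7463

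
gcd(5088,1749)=159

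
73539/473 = 155 + 224/473 ≈ 155.47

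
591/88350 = 197/29450 ≈ 0.00669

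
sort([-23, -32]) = [-32, -23]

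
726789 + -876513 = -149724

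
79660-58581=21079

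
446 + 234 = 680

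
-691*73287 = -50641317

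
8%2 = 0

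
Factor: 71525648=2^4 * 41^1 * 107^1 * 1019^1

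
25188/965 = 26 + 98/965≈26.10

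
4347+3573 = 7920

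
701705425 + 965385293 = 1667090718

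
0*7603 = 0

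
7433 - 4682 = 2751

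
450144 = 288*1563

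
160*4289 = 686240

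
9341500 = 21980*425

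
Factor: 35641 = 29^1 * 1229^1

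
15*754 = 11310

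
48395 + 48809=97204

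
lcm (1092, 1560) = 10920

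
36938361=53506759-16568398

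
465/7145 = 93/1429 ≈ 0.0651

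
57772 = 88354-30582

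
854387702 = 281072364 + 573315338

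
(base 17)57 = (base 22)44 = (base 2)1011100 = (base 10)92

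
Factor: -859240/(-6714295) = 2^3*7^(-1)*21481^1*191837^(-1) = 171848/1342859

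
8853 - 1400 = 7453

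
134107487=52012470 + 82095017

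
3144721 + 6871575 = 10016296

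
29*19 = 551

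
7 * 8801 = 61607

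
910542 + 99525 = 1010067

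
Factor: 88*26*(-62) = -1*2^5*11^1*13^1*31^1 = -141856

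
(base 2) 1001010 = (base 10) 74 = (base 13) 59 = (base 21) 3b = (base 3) 2202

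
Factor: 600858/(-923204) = -1*2^(-1)*3^4*149^(-1)*1549^(-1)*3709^1 = -300429/461602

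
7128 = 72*99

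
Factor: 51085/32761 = 5^1*17^1*181^ (-2)*601^1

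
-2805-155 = -2960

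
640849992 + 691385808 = 1332235800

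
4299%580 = 239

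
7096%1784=1744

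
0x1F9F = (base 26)BP9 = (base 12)4827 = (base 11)609A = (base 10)8095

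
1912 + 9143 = 11055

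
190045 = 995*191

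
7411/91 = 81 + 40/91 ≈ 81.44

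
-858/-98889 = 286/32963 ≈ 0.00868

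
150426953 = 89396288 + 61030665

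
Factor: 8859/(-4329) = -1*3^(-1)*13^(-1)*37^(-1)*2953^1 = -2953/1443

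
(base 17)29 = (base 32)1b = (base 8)53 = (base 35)18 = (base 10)43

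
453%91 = 89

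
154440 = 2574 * 60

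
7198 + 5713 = 12911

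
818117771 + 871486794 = 1689604565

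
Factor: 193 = 193^1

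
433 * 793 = 343369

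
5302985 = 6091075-788090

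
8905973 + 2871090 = 11777063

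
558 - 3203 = -2645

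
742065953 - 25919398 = 716146555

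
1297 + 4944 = 6241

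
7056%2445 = 2166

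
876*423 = 370548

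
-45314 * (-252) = 11419128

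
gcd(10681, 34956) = 971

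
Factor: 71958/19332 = 2^(-1) * 3^(-2) * 67^1 = 67/18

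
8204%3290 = 1624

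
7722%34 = 4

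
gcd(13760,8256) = 2752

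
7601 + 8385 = 15986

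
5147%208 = 155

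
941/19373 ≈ 0.0486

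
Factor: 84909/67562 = 2^(-1)*3^1*31^1*37^(-1) = 93/74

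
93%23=1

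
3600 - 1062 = 2538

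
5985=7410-1425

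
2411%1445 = 966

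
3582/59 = 60 + 42/59 ≈ 60.71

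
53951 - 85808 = -31857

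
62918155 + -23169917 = 39748238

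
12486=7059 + 5427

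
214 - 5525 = -5311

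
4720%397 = 353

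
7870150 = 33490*235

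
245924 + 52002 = 297926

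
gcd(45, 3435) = 15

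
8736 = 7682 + 1054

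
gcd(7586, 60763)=1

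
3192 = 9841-6649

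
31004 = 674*46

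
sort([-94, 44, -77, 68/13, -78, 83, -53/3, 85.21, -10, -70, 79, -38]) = [-94, -78, -77, -70, -38, -53/3, -10, 68/13, 44, 79, 83, 85.21]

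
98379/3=32793=32793.00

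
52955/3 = 17651 + 2/3≈17651.67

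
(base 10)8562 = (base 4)2011302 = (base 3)102202010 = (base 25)dhc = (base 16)2172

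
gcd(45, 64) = 1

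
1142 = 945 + 197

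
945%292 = 69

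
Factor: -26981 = -1 * 26981^1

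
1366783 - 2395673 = -1028890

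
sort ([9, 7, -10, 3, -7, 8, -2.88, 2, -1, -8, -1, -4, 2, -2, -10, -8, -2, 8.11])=[-10, -10, -8, -8, -7, -4, -2.88, -2, -2, -1, -1, 2, 2, 3, 7, 8, 8.11, 9]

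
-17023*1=-17023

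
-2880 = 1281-4161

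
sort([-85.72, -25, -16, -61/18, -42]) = [-85.72, -42, -25, -16, -61/18]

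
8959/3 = 2986+1/3 ≈ 2986.33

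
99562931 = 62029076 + 37533855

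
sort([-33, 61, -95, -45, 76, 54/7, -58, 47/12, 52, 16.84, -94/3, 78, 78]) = [-95, -58, -45, -33, -94/3, 47/12, 54/7, 16.84, 52, 61, 76, 78, 78]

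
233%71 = 20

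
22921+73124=96045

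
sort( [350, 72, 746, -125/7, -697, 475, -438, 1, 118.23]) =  [-697, -438, -125/7, 1, 72, 118.23, 350, 475, 746]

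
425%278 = 147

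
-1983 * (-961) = 1905663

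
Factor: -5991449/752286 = -1 * 2^(-1) * 3^(-1) * 19^(-1) * 6599^(-1) * 5991449^1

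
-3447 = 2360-5807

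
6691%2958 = 775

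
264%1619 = 264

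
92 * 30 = 2760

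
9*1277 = 11493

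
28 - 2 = 26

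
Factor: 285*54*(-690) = -1*2^2*3^5*5^2*19^1*23^1 = -10619100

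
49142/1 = 49142 = 49142.00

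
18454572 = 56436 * 327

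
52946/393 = 134 + 284/393 ≈ 134.72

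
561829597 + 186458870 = 748288467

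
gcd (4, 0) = 4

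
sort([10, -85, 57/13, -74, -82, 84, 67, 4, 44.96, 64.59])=[-85, -82, -74, 4, 57/13, 10, 44.96, 64.59, 67, 84]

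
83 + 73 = 156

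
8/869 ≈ 0.00921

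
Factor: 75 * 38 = 2^1 * 3^1 * 5^2 * 19^1 = 2850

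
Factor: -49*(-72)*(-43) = -1*2^3*3^2*7^2*43^1 = -151704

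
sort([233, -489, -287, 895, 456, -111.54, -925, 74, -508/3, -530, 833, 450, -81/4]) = [-925, -530, -489, -287, -508/3, -111.54, -81/4, 74, 233, 450, 456, 833, 895]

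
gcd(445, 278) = 1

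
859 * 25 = 21475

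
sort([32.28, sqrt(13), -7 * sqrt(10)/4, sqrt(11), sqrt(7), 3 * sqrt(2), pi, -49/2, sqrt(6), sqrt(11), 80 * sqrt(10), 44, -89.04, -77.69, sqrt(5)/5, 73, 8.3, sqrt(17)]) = [-89.04, -77.69, -49/2, -7 * sqrt(10)/4, sqrt(5)/5, sqrt(6), sqrt(7), pi, sqrt(11), sqrt(11), sqrt(13), sqrt(17), 3 * sqrt(2), 8.3, 32.28, 44, 73, 80 * sqrt(10)]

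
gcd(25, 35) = 5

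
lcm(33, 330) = 330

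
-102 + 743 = 641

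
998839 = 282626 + 716213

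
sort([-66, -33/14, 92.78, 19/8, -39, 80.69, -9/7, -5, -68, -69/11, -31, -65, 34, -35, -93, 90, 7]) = [-93, -68, -66, -65, -39, -35, -31, -69/11, -5, -33/14, -9/7, 19/8, 7, 34, 80.69, 90, 92.78]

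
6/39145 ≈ 0.000153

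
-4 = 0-4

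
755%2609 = 755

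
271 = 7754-7483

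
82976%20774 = 20654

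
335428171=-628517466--963945637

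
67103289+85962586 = 153065875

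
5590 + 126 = 5716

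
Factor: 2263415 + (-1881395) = 2^2*3^1*5^1*6367^1 = 382020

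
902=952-50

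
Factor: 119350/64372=2^(-1)*5^2*11^(-1)*19^(-1)*31^1=775/418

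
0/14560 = 0 = 0.00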